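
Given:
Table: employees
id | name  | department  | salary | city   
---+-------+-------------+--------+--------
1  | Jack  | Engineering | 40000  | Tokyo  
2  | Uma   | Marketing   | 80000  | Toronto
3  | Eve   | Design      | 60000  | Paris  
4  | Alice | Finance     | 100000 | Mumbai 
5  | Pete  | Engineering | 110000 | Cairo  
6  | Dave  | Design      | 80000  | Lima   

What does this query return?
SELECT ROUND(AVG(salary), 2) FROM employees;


SUM(salary) = 470000
COUNT = 6
ROUND(AVG, 2) = ROUND(470000 / 6, 2) = 78333.33

78333.33


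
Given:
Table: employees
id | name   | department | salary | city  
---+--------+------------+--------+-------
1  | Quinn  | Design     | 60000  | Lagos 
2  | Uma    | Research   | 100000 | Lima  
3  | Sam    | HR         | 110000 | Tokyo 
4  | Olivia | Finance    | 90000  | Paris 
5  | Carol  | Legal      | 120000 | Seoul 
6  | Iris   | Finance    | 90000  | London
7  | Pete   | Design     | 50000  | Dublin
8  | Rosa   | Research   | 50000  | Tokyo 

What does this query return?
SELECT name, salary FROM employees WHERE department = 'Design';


Filtering: department = 'Design'
Matching rows: 2

2 rows:
Quinn, 60000
Pete, 50000


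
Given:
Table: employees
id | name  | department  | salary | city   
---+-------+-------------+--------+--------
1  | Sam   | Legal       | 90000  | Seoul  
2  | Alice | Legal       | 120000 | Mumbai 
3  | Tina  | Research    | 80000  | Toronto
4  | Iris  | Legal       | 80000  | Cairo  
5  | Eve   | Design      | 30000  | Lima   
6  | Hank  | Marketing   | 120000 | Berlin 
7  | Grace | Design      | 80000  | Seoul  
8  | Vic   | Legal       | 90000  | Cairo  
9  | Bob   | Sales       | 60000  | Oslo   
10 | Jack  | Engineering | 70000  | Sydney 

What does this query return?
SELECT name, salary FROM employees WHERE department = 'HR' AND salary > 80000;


Filtering: department = 'HR' AND salary > 80000
Matching: 0 rows

Empty result set (0 rows)


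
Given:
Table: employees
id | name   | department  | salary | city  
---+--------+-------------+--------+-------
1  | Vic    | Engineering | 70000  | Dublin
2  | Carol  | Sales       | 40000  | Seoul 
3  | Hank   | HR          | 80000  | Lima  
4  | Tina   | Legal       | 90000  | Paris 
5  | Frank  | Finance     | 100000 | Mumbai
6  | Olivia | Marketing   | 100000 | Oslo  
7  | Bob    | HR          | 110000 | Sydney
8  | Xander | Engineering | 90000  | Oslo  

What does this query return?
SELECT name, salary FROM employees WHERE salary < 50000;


Filtering: salary < 50000
Matching: 1 rows

1 rows:
Carol, 40000


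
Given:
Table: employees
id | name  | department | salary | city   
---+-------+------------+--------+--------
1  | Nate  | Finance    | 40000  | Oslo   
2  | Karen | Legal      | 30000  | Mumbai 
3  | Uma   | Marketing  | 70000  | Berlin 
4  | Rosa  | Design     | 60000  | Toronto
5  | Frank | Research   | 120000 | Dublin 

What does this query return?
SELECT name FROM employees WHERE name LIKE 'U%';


LIKE 'U%' matches names starting with 'U'
Matching: 1

1 rows:
Uma


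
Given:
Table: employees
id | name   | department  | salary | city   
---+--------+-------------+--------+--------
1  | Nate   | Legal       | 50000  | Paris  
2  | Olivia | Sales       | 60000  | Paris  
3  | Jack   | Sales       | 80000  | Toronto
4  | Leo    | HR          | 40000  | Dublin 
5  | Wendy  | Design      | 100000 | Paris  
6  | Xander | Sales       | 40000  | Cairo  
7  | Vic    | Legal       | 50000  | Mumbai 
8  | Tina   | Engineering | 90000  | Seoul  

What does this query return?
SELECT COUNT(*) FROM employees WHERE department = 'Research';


Counting rows where department = 'Research'


0


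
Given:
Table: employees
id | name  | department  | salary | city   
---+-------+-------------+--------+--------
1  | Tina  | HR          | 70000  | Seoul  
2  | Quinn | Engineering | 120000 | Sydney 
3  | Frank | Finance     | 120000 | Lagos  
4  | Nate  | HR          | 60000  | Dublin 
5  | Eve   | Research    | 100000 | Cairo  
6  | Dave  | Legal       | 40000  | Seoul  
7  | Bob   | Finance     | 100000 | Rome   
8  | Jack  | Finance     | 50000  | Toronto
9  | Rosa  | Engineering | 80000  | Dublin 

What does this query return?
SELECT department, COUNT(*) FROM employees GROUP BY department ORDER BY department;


Assigning each row to its department group:
  Tina -> HR
  Quinn -> Engineering
  Frank -> Finance
  Nate -> HR
  Eve -> Research
  Dave -> Legal
  Bob -> Finance
  Jack -> Finance
  Rosa -> Engineering


5 groups:
Engineering, 2
Finance, 3
HR, 2
Legal, 1
Research, 1


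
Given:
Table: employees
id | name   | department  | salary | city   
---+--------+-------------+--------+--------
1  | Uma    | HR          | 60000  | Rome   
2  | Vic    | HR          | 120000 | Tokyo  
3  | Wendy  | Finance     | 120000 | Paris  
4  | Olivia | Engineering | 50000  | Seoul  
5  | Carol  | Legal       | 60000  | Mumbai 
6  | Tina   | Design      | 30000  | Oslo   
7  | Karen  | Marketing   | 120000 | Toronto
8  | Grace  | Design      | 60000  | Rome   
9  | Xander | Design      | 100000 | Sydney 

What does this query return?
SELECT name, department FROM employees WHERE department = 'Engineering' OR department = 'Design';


Filtering: department = 'Engineering' OR 'Design'
Matching: 4 rows

4 rows:
Olivia, Engineering
Tina, Design
Grace, Design
Xander, Design


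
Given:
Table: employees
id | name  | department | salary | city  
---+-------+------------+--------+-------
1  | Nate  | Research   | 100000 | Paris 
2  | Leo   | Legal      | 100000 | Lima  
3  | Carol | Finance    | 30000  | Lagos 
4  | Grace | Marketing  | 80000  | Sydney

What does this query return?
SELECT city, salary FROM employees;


Projecting columns: city, salary

4 rows:
Paris, 100000
Lima, 100000
Lagos, 30000
Sydney, 80000


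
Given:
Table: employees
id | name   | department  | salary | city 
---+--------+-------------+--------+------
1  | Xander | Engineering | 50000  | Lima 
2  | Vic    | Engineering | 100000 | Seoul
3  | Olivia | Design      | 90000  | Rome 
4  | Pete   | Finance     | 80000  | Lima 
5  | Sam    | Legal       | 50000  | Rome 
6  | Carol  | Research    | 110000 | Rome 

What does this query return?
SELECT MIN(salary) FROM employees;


Salaries: 50000, 100000, 90000, 80000, 50000, 110000
MIN = 50000

50000


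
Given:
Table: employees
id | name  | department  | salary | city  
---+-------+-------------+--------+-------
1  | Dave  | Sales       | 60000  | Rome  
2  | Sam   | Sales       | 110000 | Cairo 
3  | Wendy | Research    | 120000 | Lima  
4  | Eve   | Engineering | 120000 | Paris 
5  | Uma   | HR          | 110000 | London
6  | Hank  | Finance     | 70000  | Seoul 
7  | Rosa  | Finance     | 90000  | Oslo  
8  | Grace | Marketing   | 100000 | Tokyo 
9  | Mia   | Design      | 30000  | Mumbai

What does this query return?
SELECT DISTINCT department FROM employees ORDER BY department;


All 'department' values (row order): Sales, Sales, Research, Engineering, HR, Finance, Finance, Marketing, Design
Removing duplicates leaves 7 unique value(s).

7 values:
Design
Engineering
Finance
HR
Marketing
Research
Sales


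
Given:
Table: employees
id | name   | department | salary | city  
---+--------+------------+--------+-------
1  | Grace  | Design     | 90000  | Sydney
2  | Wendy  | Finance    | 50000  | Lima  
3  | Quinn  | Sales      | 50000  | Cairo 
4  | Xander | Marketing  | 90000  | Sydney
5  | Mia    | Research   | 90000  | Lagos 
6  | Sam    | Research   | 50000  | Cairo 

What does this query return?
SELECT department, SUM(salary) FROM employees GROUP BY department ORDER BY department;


Summing salary within each department:
  Design: 90000 = 90000
  Finance: 50000 = 50000
  Marketing: 90000 = 90000
  Research: 90000 + 50000 = 140000
  Sales: 50000 = 50000


5 groups:
Design, 90000
Finance, 50000
Marketing, 90000
Research, 140000
Sales, 50000


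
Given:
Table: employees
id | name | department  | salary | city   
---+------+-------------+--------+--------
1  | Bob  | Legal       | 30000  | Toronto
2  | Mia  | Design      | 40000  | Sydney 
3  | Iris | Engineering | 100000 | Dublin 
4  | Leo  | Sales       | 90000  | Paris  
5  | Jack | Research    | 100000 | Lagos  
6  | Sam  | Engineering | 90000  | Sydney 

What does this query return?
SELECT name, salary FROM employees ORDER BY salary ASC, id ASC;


Sorting by salary ASC, then id ASC for ties

6 rows:
Bob, 30000
Mia, 40000
Leo, 90000
Sam, 90000
Iris, 100000
Jack, 100000


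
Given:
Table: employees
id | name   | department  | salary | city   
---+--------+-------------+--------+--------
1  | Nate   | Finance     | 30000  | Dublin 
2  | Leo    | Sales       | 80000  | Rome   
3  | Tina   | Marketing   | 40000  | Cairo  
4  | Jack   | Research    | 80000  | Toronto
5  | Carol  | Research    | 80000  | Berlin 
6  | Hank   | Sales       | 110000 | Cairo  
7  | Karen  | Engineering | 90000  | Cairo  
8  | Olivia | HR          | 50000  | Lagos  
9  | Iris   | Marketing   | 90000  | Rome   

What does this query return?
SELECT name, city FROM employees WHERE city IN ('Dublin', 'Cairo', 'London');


Filtering: city IN ('Dublin', 'Cairo', 'London')
Matching: 4 rows

4 rows:
Nate, Dublin
Tina, Cairo
Hank, Cairo
Karen, Cairo


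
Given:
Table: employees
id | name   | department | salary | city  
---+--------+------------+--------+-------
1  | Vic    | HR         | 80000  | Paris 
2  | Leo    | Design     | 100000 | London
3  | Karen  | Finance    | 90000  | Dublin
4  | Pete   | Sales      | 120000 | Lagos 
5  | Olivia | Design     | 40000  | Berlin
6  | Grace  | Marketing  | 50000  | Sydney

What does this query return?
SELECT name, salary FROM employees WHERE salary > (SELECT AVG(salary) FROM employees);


Subquery: AVG(salary) = 80000.0
Filtering: salary > 80000.0
  Leo (100000) -> MATCH
  Karen (90000) -> MATCH
  Pete (120000) -> MATCH


3 rows:
Leo, 100000
Karen, 90000
Pete, 120000


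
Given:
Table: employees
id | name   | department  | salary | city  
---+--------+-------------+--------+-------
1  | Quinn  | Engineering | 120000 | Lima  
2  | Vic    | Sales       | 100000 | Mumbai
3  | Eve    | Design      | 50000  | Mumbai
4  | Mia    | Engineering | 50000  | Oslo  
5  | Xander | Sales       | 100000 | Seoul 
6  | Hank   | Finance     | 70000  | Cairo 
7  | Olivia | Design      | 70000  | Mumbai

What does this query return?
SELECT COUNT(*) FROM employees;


COUNT(*) counts all rows

7


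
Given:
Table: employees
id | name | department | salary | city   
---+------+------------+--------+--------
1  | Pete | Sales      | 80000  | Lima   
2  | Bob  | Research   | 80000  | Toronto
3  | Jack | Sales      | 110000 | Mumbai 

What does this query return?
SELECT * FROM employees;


SELECT * returns all 3 rows with all columns

3 rows:
1, Pete, Sales, 80000, Lima
2, Bob, Research, 80000, Toronto
3, Jack, Sales, 110000, Mumbai


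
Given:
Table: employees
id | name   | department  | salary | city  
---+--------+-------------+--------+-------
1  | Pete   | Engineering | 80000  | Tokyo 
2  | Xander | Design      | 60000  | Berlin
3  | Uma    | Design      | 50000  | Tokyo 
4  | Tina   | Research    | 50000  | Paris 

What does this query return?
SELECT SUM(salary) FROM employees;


SUM(salary) = 80000 + 60000 + 50000 + 50000 = 240000

240000


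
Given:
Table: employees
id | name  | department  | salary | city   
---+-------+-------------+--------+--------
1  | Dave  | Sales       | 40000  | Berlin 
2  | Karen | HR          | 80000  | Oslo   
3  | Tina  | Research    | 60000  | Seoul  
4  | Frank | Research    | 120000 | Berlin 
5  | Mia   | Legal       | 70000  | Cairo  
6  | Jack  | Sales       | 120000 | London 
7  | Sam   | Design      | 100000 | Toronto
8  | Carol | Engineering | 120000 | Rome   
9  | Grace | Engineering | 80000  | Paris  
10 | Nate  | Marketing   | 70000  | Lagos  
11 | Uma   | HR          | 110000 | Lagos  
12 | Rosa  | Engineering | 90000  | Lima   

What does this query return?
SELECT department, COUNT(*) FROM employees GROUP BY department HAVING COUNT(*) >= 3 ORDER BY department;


Groups with count >= 3:
  Engineering: 3 -> PASS
  Design: 1 -> filtered out
  HR: 2 -> filtered out
  Legal: 1 -> filtered out
  Marketing: 1 -> filtered out
  Research: 2 -> filtered out
  Sales: 2 -> filtered out


1 groups:
Engineering, 3


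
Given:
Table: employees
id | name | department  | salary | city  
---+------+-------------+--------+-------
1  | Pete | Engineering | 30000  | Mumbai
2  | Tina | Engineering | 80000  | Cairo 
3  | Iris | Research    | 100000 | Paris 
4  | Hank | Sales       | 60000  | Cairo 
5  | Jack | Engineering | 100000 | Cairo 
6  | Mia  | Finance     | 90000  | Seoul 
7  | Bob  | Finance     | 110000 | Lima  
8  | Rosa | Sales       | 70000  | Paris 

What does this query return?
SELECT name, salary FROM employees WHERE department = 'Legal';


Filtering: department = 'Legal'
Matching rows: 0

Empty result set (0 rows)


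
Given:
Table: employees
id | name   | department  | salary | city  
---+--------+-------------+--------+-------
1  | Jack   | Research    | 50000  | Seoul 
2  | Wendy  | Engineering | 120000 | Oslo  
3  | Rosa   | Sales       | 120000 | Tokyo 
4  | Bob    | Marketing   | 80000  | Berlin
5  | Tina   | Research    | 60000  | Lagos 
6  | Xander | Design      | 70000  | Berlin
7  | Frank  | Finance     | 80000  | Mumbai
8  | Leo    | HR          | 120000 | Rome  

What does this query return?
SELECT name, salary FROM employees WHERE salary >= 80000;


Filtering: salary >= 80000
Matching: 5 rows

5 rows:
Wendy, 120000
Rosa, 120000
Bob, 80000
Frank, 80000
Leo, 120000


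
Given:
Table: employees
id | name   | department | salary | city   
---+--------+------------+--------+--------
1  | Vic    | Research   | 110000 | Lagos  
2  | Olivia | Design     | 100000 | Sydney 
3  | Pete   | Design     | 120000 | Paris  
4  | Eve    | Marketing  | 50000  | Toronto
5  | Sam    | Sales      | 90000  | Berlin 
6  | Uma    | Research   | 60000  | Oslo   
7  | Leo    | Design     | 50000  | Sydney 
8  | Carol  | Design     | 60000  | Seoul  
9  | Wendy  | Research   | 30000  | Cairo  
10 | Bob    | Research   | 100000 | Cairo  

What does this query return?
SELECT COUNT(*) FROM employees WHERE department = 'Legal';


Counting rows where department = 'Legal'


0


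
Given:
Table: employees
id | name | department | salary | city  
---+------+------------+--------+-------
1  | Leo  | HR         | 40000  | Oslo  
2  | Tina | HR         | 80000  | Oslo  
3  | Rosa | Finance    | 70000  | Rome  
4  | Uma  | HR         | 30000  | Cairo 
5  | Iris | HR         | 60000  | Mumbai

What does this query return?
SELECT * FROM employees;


SELECT * returns all 5 rows with all columns

5 rows:
1, Leo, HR, 40000, Oslo
2, Tina, HR, 80000, Oslo
3, Rosa, Finance, 70000, Rome
4, Uma, HR, 30000, Cairo
5, Iris, HR, 60000, Mumbai


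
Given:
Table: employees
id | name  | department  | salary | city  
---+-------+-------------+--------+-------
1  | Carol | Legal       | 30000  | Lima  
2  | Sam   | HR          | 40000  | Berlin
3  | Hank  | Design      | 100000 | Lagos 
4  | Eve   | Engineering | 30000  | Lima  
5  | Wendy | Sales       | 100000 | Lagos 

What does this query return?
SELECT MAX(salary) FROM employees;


Salaries: 30000, 40000, 100000, 30000, 100000
MAX = 100000

100000


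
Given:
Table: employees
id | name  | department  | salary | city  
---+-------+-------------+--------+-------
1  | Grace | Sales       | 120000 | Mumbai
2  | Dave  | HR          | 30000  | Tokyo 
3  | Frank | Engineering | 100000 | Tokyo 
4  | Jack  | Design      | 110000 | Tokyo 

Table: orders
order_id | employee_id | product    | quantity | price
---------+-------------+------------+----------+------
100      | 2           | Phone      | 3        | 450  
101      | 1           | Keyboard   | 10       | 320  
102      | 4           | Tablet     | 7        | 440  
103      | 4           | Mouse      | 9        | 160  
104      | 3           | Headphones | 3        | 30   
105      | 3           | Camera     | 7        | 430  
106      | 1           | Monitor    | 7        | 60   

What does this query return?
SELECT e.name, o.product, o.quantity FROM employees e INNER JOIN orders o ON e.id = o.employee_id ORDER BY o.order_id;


Joining employees.id = orders.employee_id:
  employee Dave (id=2) -> order Phone
  employee Grace (id=1) -> order Keyboard
  employee Jack (id=4) -> order Tablet
  employee Jack (id=4) -> order Mouse
  employee Frank (id=3) -> order Headphones
  employee Frank (id=3) -> order Camera
  employee Grace (id=1) -> order Monitor


7 rows:
Dave, Phone, 3
Grace, Keyboard, 10
Jack, Tablet, 7
Jack, Mouse, 9
Frank, Headphones, 3
Frank, Camera, 7
Grace, Monitor, 7


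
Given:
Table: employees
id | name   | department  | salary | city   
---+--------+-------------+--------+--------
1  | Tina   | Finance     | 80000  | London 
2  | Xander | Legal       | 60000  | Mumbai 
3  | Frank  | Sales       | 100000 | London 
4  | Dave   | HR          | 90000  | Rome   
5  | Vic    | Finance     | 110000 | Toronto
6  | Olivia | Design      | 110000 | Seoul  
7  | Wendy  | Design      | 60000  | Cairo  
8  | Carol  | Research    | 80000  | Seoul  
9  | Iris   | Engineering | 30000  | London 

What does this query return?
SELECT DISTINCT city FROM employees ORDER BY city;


All 'city' values (row order): London, Mumbai, London, Rome, Toronto, Seoul, Cairo, Seoul, London
Removing duplicates leaves 6 unique value(s).

6 values:
Cairo
London
Mumbai
Rome
Seoul
Toronto


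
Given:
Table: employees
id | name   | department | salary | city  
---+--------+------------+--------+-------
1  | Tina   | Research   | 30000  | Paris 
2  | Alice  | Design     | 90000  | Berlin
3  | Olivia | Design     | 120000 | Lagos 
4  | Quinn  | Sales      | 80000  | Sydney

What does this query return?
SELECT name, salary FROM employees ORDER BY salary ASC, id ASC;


Sorting by salary ASC, then id ASC for ties

4 rows:
Tina, 30000
Quinn, 80000
Alice, 90000
Olivia, 120000


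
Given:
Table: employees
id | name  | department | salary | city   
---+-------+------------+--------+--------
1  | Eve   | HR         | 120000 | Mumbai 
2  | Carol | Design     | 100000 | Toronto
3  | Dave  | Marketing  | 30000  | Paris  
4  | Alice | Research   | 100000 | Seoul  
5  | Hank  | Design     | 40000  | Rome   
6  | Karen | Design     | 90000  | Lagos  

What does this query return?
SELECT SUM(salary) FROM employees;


SUM(salary) = 120000 + 100000 + 30000 + 100000 + 40000 + 90000 = 480000

480000


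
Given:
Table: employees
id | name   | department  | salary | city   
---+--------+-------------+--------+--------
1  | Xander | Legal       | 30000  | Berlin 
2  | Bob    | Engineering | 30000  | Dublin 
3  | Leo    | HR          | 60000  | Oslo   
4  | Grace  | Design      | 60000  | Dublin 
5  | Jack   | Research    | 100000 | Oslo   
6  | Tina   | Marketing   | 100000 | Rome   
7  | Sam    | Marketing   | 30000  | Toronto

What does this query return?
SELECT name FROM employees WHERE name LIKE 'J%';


LIKE 'J%' matches names starting with 'J'
Matching: 1

1 rows:
Jack


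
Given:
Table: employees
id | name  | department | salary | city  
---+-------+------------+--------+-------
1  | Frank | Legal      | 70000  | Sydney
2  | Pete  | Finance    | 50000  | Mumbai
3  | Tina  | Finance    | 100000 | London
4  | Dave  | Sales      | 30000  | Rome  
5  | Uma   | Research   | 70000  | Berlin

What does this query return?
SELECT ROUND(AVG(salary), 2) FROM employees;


SUM(salary) = 320000
COUNT = 5
ROUND(AVG, 2) = ROUND(320000 / 5, 2) = 64000.0

64000.0


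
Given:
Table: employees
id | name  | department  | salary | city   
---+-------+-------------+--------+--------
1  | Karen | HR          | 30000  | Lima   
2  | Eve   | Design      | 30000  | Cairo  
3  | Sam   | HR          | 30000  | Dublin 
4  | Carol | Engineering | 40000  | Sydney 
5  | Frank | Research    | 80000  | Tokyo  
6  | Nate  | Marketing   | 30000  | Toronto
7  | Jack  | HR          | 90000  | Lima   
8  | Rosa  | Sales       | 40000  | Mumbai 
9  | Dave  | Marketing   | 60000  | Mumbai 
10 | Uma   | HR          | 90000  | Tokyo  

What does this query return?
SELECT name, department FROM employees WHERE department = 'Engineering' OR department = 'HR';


Filtering: department = 'Engineering' OR 'HR'
Matching: 5 rows

5 rows:
Karen, HR
Sam, HR
Carol, Engineering
Jack, HR
Uma, HR


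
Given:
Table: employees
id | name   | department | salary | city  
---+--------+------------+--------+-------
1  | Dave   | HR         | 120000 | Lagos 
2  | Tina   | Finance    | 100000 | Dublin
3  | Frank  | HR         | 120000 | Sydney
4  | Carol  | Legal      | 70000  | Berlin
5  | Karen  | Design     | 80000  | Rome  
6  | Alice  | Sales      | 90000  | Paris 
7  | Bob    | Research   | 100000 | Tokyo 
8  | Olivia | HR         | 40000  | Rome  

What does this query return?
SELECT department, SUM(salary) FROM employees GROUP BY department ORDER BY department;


Summing salary within each department:
  Design: 80000 = 80000
  Finance: 100000 = 100000
  HR: 120000 + 120000 + 40000 = 280000
  Legal: 70000 = 70000
  Research: 100000 = 100000
  Sales: 90000 = 90000


6 groups:
Design, 80000
Finance, 100000
HR, 280000
Legal, 70000
Research, 100000
Sales, 90000


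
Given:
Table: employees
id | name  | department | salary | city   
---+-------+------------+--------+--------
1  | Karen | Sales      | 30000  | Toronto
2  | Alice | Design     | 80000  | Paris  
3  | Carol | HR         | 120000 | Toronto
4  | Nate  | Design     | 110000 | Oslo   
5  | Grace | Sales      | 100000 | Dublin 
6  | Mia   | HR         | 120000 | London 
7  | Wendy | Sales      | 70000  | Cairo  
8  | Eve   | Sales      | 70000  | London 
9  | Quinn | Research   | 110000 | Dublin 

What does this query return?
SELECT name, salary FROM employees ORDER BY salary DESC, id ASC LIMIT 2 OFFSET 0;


Sort by salary DESC (id ASC tiebreak), then skip 0 and take 2
Rows 1 through 2

2 rows:
Carol, 120000
Mia, 120000


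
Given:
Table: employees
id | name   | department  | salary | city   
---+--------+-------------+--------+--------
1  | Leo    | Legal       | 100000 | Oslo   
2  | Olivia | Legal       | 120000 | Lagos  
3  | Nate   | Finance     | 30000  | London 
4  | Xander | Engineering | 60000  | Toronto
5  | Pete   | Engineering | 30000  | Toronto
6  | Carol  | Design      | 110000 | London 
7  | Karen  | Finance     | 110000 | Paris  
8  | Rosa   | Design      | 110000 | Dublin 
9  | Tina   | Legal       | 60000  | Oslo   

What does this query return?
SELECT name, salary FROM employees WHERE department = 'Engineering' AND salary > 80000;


Filtering: department = 'Engineering' AND salary > 80000
Matching: 0 rows

Empty result set (0 rows)


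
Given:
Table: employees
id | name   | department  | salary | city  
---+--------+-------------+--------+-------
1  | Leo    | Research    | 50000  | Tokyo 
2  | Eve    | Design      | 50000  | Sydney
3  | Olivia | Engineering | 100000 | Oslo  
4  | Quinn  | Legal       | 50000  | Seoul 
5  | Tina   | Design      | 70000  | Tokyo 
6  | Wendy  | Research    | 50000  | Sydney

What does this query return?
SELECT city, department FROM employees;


Projecting columns: city, department

6 rows:
Tokyo, Research
Sydney, Design
Oslo, Engineering
Seoul, Legal
Tokyo, Design
Sydney, Research


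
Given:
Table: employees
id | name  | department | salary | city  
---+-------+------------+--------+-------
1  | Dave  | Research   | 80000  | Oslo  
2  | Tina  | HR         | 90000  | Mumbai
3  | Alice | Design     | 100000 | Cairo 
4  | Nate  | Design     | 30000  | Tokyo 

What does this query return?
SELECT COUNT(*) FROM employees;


COUNT(*) counts all rows

4


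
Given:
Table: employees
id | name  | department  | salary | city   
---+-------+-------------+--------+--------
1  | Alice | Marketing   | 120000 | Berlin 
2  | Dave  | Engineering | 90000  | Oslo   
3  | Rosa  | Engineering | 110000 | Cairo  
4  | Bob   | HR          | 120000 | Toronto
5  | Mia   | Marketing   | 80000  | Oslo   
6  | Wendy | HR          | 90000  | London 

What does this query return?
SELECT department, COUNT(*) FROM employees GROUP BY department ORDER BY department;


Assigning each row to its department group:
  Alice -> Marketing
  Dave -> Engineering
  Rosa -> Engineering
  Bob -> HR
  Mia -> Marketing
  Wendy -> HR


3 groups:
Engineering, 2
HR, 2
Marketing, 2


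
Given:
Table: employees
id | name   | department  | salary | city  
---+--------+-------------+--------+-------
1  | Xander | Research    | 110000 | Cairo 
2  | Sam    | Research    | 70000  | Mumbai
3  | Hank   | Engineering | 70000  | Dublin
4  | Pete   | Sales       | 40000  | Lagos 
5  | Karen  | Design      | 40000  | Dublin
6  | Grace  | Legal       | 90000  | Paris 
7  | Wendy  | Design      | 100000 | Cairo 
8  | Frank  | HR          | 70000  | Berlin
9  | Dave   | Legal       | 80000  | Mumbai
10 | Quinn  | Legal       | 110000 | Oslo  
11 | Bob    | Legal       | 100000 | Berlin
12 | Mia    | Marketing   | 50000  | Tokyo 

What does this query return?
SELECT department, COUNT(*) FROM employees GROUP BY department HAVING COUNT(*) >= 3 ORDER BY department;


Groups with count >= 3:
  Legal: 4 -> PASS
  Design: 2 -> filtered out
  Engineering: 1 -> filtered out
  HR: 1 -> filtered out
  Marketing: 1 -> filtered out
  Research: 2 -> filtered out
  Sales: 1 -> filtered out


1 groups:
Legal, 4


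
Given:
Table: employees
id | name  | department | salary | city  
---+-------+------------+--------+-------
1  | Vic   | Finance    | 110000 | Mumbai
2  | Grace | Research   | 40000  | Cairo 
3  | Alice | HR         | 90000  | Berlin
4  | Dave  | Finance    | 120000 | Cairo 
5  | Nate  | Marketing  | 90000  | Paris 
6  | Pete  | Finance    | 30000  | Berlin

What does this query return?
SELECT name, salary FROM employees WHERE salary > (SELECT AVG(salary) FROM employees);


Subquery: AVG(salary) = 80000.0
Filtering: salary > 80000.0
  Vic (110000) -> MATCH
  Alice (90000) -> MATCH
  Dave (120000) -> MATCH
  Nate (90000) -> MATCH


4 rows:
Vic, 110000
Alice, 90000
Dave, 120000
Nate, 90000


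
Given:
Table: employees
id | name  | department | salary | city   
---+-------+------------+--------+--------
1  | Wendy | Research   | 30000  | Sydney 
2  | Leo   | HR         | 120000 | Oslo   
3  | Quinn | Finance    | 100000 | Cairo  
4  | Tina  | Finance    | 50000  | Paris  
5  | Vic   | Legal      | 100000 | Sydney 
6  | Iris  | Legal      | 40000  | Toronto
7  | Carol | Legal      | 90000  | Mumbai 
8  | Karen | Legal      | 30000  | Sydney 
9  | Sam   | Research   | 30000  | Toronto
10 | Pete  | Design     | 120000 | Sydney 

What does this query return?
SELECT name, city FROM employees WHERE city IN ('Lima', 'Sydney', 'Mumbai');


Filtering: city IN ('Lima', 'Sydney', 'Mumbai')
Matching: 5 rows

5 rows:
Wendy, Sydney
Vic, Sydney
Carol, Mumbai
Karen, Sydney
Pete, Sydney


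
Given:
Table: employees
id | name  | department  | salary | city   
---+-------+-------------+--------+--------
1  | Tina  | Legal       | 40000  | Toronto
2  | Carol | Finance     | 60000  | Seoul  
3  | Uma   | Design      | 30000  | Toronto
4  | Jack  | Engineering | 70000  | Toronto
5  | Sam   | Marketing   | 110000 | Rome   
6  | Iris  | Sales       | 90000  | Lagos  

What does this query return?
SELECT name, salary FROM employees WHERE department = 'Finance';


Filtering: department = 'Finance'
Matching rows: 1

1 rows:
Carol, 60000


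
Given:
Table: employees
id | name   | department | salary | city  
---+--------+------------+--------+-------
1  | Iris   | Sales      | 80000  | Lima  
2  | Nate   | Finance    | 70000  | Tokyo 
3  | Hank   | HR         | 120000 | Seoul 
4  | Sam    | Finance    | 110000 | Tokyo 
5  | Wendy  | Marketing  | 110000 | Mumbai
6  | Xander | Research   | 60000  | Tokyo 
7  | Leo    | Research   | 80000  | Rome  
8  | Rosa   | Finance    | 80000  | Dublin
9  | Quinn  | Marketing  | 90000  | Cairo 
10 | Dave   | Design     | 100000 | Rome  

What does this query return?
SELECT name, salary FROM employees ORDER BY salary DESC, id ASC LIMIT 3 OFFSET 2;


Sort by salary DESC (id ASC tiebreak), then skip 2 and take 3
Rows 3 through 5

3 rows:
Wendy, 110000
Dave, 100000
Quinn, 90000


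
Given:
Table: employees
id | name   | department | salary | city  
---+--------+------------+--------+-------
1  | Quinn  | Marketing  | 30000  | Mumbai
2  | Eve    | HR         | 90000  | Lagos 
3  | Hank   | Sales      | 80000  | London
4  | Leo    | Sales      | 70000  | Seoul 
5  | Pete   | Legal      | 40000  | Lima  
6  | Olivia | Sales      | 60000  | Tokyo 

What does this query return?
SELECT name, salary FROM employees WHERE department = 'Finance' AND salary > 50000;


Filtering: department = 'Finance' AND salary > 50000
Matching: 0 rows

Empty result set (0 rows)


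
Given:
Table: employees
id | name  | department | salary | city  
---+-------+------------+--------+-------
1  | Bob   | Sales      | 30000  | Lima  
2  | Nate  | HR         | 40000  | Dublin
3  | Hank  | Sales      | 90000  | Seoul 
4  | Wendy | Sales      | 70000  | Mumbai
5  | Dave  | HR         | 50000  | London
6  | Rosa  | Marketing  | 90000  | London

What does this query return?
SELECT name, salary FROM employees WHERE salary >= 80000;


Filtering: salary >= 80000
Matching: 2 rows

2 rows:
Hank, 90000
Rosa, 90000


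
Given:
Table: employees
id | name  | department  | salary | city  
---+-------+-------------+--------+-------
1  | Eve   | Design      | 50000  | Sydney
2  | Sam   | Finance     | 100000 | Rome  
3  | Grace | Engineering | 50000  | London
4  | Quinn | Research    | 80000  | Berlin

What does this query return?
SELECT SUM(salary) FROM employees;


SUM(salary) = 50000 + 100000 + 50000 + 80000 = 280000

280000


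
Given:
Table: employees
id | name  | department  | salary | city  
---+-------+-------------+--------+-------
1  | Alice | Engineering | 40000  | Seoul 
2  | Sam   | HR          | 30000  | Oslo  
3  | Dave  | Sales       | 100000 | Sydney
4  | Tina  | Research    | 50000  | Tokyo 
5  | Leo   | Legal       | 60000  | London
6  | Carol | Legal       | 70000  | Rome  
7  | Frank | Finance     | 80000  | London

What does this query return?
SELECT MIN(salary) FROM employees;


Salaries: 40000, 30000, 100000, 50000, 60000, 70000, 80000
MIN = 30000

30000


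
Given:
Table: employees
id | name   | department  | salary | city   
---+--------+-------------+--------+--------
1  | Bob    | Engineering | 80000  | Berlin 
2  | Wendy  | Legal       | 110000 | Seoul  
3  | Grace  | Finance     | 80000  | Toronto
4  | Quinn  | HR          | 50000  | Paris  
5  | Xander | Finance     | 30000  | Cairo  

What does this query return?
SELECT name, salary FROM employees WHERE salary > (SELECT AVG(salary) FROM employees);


Subquery: AVG(salary) = 70000.0
Filtering: salary > 70000.0
  Bob (80000) -> MATCH
  Wendy (110000) -> MATCH
  Grace (80000) -> MATCH


3 rows:
Bob, 80000
Wendy, 110000
Grace, 80000


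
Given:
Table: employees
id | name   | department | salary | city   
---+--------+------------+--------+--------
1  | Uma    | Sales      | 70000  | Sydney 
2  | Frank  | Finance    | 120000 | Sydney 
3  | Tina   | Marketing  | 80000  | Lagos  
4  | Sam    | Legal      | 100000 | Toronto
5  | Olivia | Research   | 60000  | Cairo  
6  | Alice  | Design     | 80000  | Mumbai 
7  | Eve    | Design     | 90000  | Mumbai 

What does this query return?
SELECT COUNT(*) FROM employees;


COUNT(*) counts all rows

7


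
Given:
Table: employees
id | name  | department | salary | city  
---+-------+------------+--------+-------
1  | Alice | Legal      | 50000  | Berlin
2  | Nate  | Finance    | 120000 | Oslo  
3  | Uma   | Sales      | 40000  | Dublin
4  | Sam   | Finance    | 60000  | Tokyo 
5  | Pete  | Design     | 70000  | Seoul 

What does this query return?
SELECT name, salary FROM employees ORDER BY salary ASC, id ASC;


Sorting by salary ASC, then id ASC for ties

5 rows:
Uma, 40000
Alice, 50000
Sam, 60000
Pete, 70000
Nate, 120000


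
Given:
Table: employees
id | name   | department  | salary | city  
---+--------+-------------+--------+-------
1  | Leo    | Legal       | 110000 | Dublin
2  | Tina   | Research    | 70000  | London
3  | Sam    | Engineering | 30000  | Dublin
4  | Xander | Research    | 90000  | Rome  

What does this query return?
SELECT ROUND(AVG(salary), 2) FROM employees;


SUM(salary) = 300000
COUNT = 4
ROUND(AVG, 2) = ROUND(300000 / 4, 2) = 75000.0

75000.0


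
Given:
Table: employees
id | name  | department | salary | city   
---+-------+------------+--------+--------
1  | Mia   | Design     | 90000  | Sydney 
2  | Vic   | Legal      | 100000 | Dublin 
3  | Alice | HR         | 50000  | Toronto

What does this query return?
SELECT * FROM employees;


SELECT * returns all 3 rows with all columns

3 rows:
1, Mia, Design, 90000, Sydney
2, Vic, Legal, 100000, Dublin
3, Alice, HR, 50000, Toronto


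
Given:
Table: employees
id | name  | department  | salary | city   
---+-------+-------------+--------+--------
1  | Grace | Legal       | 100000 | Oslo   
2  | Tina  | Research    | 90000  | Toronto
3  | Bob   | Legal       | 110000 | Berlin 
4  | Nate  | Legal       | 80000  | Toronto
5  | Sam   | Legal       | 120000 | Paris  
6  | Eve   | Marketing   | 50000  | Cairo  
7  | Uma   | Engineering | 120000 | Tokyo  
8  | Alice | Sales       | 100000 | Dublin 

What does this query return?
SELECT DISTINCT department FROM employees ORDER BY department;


All 'department' values (row order): Legal, Research, Legal, Legal, Legal, Marketing, Engineering, Sales
Removing duplicates leaves 5 unique value(s).

5 values:
Engineering
Legal
Marketing
Research
Sales


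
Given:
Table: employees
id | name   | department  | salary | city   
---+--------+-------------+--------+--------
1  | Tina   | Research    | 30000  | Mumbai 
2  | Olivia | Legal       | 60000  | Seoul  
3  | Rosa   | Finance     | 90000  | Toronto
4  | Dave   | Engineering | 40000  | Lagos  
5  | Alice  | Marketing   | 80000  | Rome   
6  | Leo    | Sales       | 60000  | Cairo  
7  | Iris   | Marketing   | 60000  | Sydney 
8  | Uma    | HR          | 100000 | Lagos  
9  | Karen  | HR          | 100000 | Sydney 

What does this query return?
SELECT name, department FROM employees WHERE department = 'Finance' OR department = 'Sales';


Filtering: department = 'Finance' OR 'Sales'
Matching: 2 rows

2 rows:
Rosa, Finance
Leo, Sales


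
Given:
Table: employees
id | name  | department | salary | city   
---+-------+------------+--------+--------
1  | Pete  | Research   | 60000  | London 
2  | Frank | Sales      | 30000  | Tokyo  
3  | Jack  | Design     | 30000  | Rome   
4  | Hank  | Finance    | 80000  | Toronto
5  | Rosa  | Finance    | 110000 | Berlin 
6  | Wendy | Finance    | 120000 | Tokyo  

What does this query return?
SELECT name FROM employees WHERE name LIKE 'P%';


LIKE 'P%' matches names starting with 'P'
Matching: 1

1 rows:
Pete


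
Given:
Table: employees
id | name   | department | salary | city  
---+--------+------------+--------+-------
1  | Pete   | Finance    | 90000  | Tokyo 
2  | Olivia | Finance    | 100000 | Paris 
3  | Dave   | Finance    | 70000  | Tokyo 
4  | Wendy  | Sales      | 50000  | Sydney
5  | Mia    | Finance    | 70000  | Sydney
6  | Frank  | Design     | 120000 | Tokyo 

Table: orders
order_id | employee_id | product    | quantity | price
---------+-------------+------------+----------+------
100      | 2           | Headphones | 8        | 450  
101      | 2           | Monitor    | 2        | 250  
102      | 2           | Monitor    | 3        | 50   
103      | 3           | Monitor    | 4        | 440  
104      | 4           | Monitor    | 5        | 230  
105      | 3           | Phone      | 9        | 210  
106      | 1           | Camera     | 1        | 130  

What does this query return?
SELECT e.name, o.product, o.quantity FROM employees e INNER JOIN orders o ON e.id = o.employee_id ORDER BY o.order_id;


Joining employees.id = orders.employee_id:
  employee Olivia (id=2) -> order Headphones
  employee Olivia (id=2) -> order Monitor
  employee Olivia (id=2) -> order Monitor
  employee Dave (id=3) -> order Monitor
  employee Wendy (id=4) -> order Monitor
  employee Dave (id=3) -> order Phone
  employee Pete (id=1) -> order Camera


7 rows:
Olivia, Headphones, 8
Olivia, Monitor, 2
Olivia, Monitor, 3
Dave, Monitor, 4
Wendy, Monitor, 5
Dave, Phone, 9
Pete, Camera, 1


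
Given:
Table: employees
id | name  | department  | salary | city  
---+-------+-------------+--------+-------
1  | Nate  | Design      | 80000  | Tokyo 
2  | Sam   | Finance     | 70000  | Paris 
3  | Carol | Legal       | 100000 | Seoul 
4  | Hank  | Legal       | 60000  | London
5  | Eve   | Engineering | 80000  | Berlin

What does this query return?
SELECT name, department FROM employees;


Projecting columns: name, department

5 rows:
Nate, Design
Sam, Finance
Carol, Legal
Hank, Legal
Eve, Engineering


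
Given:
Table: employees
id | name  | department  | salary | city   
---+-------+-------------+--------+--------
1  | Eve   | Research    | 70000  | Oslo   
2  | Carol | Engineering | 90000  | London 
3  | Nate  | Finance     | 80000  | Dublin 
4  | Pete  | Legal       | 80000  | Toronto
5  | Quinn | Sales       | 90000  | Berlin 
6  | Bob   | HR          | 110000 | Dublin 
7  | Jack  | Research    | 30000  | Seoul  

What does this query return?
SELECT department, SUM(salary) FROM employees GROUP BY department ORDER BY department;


Summing salary within each department:
  Engineering: 90000 = 90000
  Finance: 80000 = 80000
  HR: 110000 = 110000
  Legal: 80000 = 80000
  Research: 70000 + 30000 = 100000
  Sales: 90000 = 90000


6 groups:
Engineering, 90000
Finance, 80000
HR, 110000
Legal, 80000
Research, 100000
Sales, 90000


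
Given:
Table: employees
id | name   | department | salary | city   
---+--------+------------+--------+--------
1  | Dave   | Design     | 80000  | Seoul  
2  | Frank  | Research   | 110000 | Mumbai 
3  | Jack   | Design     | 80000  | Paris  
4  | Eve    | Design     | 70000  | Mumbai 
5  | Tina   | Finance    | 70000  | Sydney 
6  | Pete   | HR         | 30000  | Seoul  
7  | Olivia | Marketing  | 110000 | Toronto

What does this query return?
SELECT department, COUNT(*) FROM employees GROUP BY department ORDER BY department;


Assigning each row to its department group:
  Dave -> Design
  Frank -> Research
  Jack -> Design
  Eve -> Design
  Tina -> Finance
  Pete -> HR
  Olivia -> Marketing


5 groups:
Design, 3
Finance, 1
HR, 1
Marketing, 1
Research, 1


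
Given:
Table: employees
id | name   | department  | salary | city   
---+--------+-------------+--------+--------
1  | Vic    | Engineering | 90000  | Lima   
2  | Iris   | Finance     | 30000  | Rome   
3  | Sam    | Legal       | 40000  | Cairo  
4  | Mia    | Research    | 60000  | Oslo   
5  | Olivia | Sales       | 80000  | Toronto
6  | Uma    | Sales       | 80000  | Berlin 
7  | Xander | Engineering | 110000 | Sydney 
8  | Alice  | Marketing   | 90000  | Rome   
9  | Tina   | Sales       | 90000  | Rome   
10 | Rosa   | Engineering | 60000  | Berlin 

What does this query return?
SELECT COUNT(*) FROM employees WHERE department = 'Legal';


Counting rows where department = 'Legal'
  Sam -> MATCH


1


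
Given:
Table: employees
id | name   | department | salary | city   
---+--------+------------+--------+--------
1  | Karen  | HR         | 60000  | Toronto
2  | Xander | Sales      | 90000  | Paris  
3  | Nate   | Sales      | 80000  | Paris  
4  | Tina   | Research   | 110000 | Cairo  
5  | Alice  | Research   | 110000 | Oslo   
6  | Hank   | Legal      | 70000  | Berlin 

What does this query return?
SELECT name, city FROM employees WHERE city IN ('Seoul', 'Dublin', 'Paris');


Filtering: city IN ('Seoul', 'Dublin', 'Paris')
Matching: 2 rows

2 rows:
Xander, Paris
Nate, Paris


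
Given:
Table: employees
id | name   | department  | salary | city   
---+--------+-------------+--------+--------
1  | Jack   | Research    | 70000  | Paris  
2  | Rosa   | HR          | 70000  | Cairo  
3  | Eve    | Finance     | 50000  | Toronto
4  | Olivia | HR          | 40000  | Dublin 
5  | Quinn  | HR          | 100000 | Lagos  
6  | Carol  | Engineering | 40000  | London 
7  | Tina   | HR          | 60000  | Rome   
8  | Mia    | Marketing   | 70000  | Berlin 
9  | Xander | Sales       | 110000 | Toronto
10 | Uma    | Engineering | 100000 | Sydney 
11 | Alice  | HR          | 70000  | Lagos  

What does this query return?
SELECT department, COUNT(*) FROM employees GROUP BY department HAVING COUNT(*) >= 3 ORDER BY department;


Groups with count >= 3:
  HR: 5 -> PASS
  Engineering: 2 -> filtered out
  Finance: 1 -> filtered out
  Marketing: 1 -> filtered out
  Research: 1 -> filtered out
  Sales: 1 -> filtered out


1 groups:
HR, 5
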